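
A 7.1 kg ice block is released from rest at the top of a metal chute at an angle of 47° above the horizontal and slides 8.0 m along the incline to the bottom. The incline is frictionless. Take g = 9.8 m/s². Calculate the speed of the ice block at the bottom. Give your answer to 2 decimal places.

10.71 m/s

The weight component along the incline is mg sin 47° = 50.888 N and the normal force is N = mg cos 47° = 47.453 N.
With no friction, a = g sin 47° = 7.1673 m/s².
Starting from rest over a distance of 8.0 m, v² = 2aL = 2 × 7.1673 × 8.0 = 114.6768, so v = 10.7087 m/s.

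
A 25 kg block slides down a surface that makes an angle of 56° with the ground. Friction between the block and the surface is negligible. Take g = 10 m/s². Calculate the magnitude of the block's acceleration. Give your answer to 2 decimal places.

Resolving the weight along the incline: the component pulling the block down the slope is mg sin 56° = 25 × 10 × 0.8290 = 207.250 N, and the normal force is N = mg cos 56° = 25 × 10 × 0.5592 = 139.800 N.
With no friction the net force along the incline is 207.250 N, so a = g sin 56° = 207.250 / 25 = 8.2900 m/s².

8.29 m/s²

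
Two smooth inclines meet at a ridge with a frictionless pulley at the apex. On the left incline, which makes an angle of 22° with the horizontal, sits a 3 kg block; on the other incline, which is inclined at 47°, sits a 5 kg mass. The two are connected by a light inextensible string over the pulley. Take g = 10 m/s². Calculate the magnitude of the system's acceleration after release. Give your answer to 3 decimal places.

3.166 m/s²

Resolve each weight along its own incline: the 3 kg mass has component 3 × 10 × sin 22° = 11.238 N down its slope, and the 5 kg mass has 5 × 10 × sin 47° = 36.568 N down its slope.
The 5 kg side's 36.568 N exceeds the other side's 11.238 N, so that mass slides down and the 3 kg mass slides up. Taking that direction as positive, Newton's second law for the whole system gives 36.568 − 11.238 = (3 + 5) a, so a = 25.330 / 8 = 3.1662 m/s².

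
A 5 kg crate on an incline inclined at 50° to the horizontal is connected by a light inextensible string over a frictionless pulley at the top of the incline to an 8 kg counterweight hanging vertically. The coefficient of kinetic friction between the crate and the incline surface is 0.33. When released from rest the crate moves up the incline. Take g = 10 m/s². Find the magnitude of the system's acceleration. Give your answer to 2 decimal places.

2.39 m/s²

For the crate on the incline: the weight component along the slope is m₁g sin 50° = 5 × 10 × 0.7660 = 38.300 N and the normal force is N = m₁g cos 50° = 32.139 N.
Kinetic friction opposes the crate's motion up the incline: f = μN = 0.33 × 32.139 = 10.606 N acting down the slope.
Newton's second law for the crate (up-slope positive): T − 38.300 − 10.606 = 5 a. For the hanging counterweight (downward positive): 8 × 10 − T = 8 a.
Adding the two equations eliminates T: 31.094 = 13 a, so a = 2.3918 m/s².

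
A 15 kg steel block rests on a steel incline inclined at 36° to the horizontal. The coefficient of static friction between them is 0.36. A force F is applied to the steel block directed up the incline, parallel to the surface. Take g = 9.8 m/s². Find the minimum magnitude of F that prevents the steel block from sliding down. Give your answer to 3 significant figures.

The normal force is N = mg cos 36° = 118.925 N. With F at its minimum the steel block is on the verge of sliding down, so static friction is at its maximum μ_s N = 0.36 × 118.925 = 42.813 N and acts up the slope.
Equilibrium along the incline: F + μ_s N = mg sin 36°, so F = 86.404 − 42.813 = 43.591 N.

43.6 N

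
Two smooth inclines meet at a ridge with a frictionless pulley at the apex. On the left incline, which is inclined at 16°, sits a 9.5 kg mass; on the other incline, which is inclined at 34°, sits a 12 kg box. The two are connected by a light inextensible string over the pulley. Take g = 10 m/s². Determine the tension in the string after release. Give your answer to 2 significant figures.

Resolve each weight along its own incline: the 9.5 kg mass has component 9.5 × 10 × sin 16° = 26.186 N down its slope, and the 12 kg mass has 12 × 10 × sin 34° = 67.103 N down its slope.
The 12 kg side's 67.103 N exceeds the other side's 26.186 N, so that mass slides down and the 9.5 kg mass slides up. Taking that direction as positive, Newton's second law for the whole system gives 67.103 − 26.186 = (9.5 + 12) a, so a = 40.917 / 21.5 = 1.9031 m/s².
For the 9.5 kg mass (up-slope positive): T − 26.186 = 9.5 × 1.9031, so T = 44.265 N.

44 N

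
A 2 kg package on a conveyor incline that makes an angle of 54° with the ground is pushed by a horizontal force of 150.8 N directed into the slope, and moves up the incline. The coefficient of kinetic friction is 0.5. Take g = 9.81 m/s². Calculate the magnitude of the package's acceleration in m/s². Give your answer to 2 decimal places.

The horizontal push has components F cos 54° = 150.8 × 0.5878 = 88.640 N up the incline and F sin 54° = 150.8 × 0.8090 = 121.997 N pressing into the surface.
The normal force is therefore N = mg cos 54° + F sin 54° = 11.533 + 121.997 = 133.530 N, and kinetic friction down the slope is μN = 0.5 × 133.530 = 66.765 N.
Along the incline: F cos 54° − mg sin 54° − μN = ma, so 88.640 − 15.873 − 66.765 = 2 a, giving a = 3.0010 m/s².

3.00 m/s²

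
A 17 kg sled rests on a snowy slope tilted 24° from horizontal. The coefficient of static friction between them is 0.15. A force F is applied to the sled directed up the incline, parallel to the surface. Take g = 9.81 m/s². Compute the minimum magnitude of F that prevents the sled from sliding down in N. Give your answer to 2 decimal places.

44.98 N

The normal force is N = mg cos 24° = 152.352 N. With F at its minimum the sled is on the verge of sliding down, so static friction is at its maximum μ_s N = 0.15 × 152.352 = 22.853 N and acts up the slope.
Equilibrium along the incline: F + μ_s N = mg sin 24°, so F = 67.831 − 22.853 = 44.978 N.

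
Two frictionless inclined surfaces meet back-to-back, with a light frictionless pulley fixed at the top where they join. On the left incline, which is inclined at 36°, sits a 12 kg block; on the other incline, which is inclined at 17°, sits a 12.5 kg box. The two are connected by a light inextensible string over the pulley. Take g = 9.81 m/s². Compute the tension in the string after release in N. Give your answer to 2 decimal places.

Resolve each weight along its own incline: the 12 kg mass has component 12 × 9.81 × sin 36° = 69.194 N down its slope, and the 12.5 kg mass has 12.5 × 9.81 × sin 17° = 35.852 N down its slope.
The 12 kg side's 69.194 N exceeds the other side's 35.852 N, so that mass slides down and the 12.5 kg mass slides up. Taking that direction as positive, Newton's second law for the whole system gives 69.194 − 35.852 = (12 + 12.5) a, so a = 33.342 / 24.5 = 1.3609 m/s².
For the 12.5 kg mass (up-slope positive): T − 35.852 = 12.5 × 1.3609, so T = 52.863 N.

52.86 N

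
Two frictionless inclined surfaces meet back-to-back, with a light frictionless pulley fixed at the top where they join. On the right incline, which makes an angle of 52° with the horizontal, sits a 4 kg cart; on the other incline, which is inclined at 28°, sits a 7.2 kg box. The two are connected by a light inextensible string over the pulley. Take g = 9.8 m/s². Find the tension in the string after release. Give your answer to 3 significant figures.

31.7 N

Resolve each weight along its own incline: the 4 kg mass has component 4 × 9.8 × sin 52° = 30.890 N down its slope, and the 7.2 kg mass has 7.2 × 9.8 × sin 28° = 33.126 N down its slope.
The 7.2 kg side's 33.126 N exceeds the other side's 30.890 N, so that mass slides down and the 4 kg mass slides up. Taking that direction as positive, Newton's second law for the whole system gives 33.126 − 30.890 = (4 + 7.2) a, so a = 2.236 / 11.2 = 0.1996 m/s².
For the 4 kg mass (up-slope positive): T − 30.890 = 4 × 0.1996, so T = 31.688 N.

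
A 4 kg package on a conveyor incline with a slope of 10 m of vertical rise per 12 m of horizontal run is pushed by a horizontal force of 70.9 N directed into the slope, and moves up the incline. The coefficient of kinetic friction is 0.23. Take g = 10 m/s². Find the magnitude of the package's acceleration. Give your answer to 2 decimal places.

The horizontal push has components F cos 39.81° = 70.9 × 0.7682 = 54.465 N up the incline and F sin 39.81° = 70.9 × 0.6402 = 45.390 N pressing into the surface.
The normal force is therefore N = mg cos 39.81° + F sin 39.81° = 30.728 + 45.390 = 76.118 N, and kinetic friction down the slope is μN = 0.23 × 76.118 = 17.507 N.
Along the incline: F cos 39.81° − mg sin 39.81° − μN = ma, so 54.465 − 25.608 − 17.507 = 4 a, giving a = 2.8375 m/s².

2.84 m/s²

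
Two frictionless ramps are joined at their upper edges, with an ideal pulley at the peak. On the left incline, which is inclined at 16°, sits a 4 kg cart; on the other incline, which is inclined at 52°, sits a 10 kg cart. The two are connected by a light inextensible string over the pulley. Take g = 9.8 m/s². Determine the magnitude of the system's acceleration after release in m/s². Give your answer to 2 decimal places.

4.74 m/s²

Resolve each weight along its own incline: the 4 kg mass has component 4 × 9.8 × sin 16° = 10.805 N down its slope, and the 10 kg mass has 10 × 9.8 × sin 52° = 77.225 N down its slope.
The 10 kg side's 77.225 N exceeds the other side's 10.805 N, so that mass slides down and the 4 kg mass slides up. Taking that direction as positive, Newton's second law for the whole system gives 77.225 − 10.805 = (4 + 10) a, so a = 66.420 / 14 = 4.7443 m/s².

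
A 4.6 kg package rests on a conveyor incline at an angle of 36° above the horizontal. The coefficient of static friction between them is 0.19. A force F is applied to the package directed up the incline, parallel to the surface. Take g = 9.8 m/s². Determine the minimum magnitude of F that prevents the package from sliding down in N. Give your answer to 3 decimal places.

The normal force is N = mg cos 36° = 36.470 N. With F at its minimum the package is on the verge of sliding down, so static friction is at its maximum μ_s N = 0.19 × 36.470 = 6.929 N and acts up the slope.
Equilibrium along the incline: F + μ_s N = mg sin 36°, so F = 26.497 − 6.929 = 19.568 N.

19.568 N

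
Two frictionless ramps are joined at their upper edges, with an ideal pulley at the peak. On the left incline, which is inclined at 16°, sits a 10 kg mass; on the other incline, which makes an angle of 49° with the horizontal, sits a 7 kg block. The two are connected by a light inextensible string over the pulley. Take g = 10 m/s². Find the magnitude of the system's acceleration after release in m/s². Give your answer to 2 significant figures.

1.5 m/s²

Resolve each weight along its own incline: the 10 kg mass has component 10 × 10 × sin 16° = 27.564 N down its slope, and the 7 kg mass has 7 × 10 × sin 49° = 52.830 N down its slope.
The 7 kg side's 52.830 N exceeds the other side's 27.564 N, so that mass slides down and the 10 kg mass slides up. Taking that direction as positive, Newton's second law for the whole system gives 52.830 − 27.564 = (10 + 7) a, so a = 25.266 / 17 = 1.4862 m/s².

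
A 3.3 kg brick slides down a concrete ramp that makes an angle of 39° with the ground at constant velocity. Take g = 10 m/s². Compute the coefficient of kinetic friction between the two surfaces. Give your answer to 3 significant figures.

At constant velocity the net force along the incline is zero: mg sin 39° = μ mg cos 39°.
So μ = tan 39° = 0.6293 / 0.7771 = 0.8098.

0.810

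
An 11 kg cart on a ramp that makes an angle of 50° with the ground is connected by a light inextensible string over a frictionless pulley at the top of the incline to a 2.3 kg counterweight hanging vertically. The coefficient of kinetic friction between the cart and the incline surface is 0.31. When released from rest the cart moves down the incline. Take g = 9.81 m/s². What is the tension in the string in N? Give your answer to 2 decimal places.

For the cart on the incline: the weight component along the slope is m₁g sin 50° = 11 × 9.81 × 0.7660 = 82.659 N and the normal force is N = m₁g cos 50° = 69.363 N.
Kinetic friction opposes the cart's motion down the incline: f = μN = 0.31 × 69.363 = 21.503 N acting up the slope.
Newton's second law for the cart (down-slope positive): 82.659 − 21.503 − T = 11 a. For the hanging counterweight (upward positive): T − 2.3 × 9.81 = 2.3 a.
Adding the two equations eliminates T: 38.593 = 13.3 a, so a = 2.9017 m/s².
Then from the hanging counterweight's equation, T = 2.3 × (9.81 + 2.9017) = 29.237 N.

29.24 N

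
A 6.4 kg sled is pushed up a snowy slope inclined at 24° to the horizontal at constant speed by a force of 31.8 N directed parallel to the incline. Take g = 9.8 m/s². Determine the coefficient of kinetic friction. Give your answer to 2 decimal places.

At constant speed ΣF = 0 along the incline. The applied 31.8 N acts up the slope; the weight component mg sin 24° = 25.511 N and kinetic friction μN both act down the slope.
So 31.8 = 25.511 + μ × 57.298, giving μ = (31.8 − 25.511) / 57.298 = 0.1098.

0.11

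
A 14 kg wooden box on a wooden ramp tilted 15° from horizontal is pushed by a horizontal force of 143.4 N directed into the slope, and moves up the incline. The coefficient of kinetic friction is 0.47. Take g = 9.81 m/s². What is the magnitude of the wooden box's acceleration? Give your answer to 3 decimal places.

The horizontal push has components F cos 15° = 143.4 × 0.9659 = 138.510 N up the incline and F sin 15° = 143.4 × 0.2588 = 37.112 N pressing into the surface.
The normal force is therefore N = mg cos 15° + F sin 15° = 132.657 + 37.112 = 169.769 N, and kinetic friction down the slope is μN = 0.47 × 169.769 = 79.791 N.
Along the incline: F cos 15° − mg sin 15° − μN = ma, so 138.510 − 35.544 − 79.791 = 14 a, giving a = 1.6554 m/s².

1.655 m/s²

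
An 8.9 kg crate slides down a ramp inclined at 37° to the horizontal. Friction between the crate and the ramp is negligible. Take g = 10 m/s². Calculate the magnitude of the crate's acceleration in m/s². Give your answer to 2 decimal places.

6.02 m/s²

Resolving the weight along the incline: the component pulling the crate down the slope is mg sin 37° = 8.9 × 10 × 0.6018 = 53.560 N, and the normal force is N = mg cos 37° = 8.9 × 10 × 0.7986 = 71.075 N.
With no friction the net force along the incline is 53.560 N, so a = g sin 37° = 53.560 / 8.9 = 6.0180 m/s².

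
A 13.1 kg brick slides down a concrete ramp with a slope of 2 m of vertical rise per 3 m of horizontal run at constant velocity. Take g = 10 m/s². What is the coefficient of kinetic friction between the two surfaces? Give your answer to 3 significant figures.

0.667

At constant velocity the net force along the incline is zero: mg sin 33.69° = μ mg cos 33.69°.
So μ = tan 33.69° = 0.5547 / 0.8321 = 0.6666.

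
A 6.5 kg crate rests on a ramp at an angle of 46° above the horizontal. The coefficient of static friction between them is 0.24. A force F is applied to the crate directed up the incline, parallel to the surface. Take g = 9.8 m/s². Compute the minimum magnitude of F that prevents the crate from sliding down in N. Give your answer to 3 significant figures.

The normal force is N = mg cos 46° = 44.250 N. With F at its minimum the crate is on the verge of sliding down, so static friction is at its maximum μ_s N = 0.24 × 44.250 = 10.620 N and acts up the slope.
Equilibrium along the incline: F + μ_s N = mg sin 46°, so F = 45.822 − 10.620 = 35.202 N.

35.2 N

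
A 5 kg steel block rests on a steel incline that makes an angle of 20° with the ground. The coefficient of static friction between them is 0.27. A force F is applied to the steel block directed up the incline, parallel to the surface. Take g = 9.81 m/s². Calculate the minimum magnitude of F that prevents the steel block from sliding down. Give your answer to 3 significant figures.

4.33 N

The normal force is N = mg cos 20° = 46.092 N. With F at its minimum the steel block is on the verge of sliding down, so static friction is at its maximum μ_s N = 0.27 × 46.092 = 12.445 N and acts up the slope.
Equilibrium along the incline: F + μ_s N = mg sin 20°, so F = 16.776 − 12.445 = 4.331 N.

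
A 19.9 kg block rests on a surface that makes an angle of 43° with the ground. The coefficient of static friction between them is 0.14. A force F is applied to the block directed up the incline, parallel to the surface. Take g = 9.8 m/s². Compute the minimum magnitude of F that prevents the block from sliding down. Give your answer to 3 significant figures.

The normal force is N = mg cos 43° = 142.629 N. With F at its minimum the block is on the verge of sliding down, so static friction is at its maximum μ_s N = 0.14 × 142.629 = 19.968 N and acts up the slope.
Equilibrium along the incline: F + μ_s N = mg sin 43°, so F = 133.003 − 19.968 = 113.035 N.

113 N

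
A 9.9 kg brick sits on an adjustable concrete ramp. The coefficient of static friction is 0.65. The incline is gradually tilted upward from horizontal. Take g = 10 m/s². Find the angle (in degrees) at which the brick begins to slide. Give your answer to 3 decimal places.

At the threshold of sliding, static friction is at its maximum μ_s N and exactly balances the weight component along the incline: mg sin θ = μ_s mg cos θ.
Hence tan θ = μ_s = 0.65, so θ = arctan(0.65) = 33.0239°.

33.024°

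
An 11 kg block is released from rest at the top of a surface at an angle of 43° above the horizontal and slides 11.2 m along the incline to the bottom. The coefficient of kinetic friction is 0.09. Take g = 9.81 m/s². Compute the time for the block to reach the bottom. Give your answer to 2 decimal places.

The weight component along the incline is mg sin 43° = 73.594 N and the normal force is N = mg cos 43° = 78.920 N.
Friction up the slope is f = μN = 0.09 × 78.920 = 7.103 N, so the net downslope force is 73.594 − 7.103 = 66.491 N and a = 66.491 / 11 = 6.0446 m/s².
Starting from rest, L = ½at², so t = √(2L/a) = √(2 × 11.2 / 6.0446) = 1.9250 s.

1.93 s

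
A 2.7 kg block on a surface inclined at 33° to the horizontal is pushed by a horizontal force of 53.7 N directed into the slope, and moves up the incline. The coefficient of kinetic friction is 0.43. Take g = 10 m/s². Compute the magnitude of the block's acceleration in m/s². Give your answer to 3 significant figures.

The horizontal push has components F cos 33° = 53.7 × 0.8387 = 45.038 N up the incline and F sin 33° = 53.7 × 0.5446 = 29.245 N pressing into the surface.
The normal force is therefore N = mg cos 33° + F sin 33° = 22.645 + 29.245 = 51.890 N, and kinetic friction down the slope is μN = 0.43 × 51.890 = 22.313 N.
Along the incline: F cos 33° − mg sin 33° − μN = ma, so 45.038 − 14.704 − 22.313 = 2.7 a, giving a = 2.9707 m/s².

2.97 m/s²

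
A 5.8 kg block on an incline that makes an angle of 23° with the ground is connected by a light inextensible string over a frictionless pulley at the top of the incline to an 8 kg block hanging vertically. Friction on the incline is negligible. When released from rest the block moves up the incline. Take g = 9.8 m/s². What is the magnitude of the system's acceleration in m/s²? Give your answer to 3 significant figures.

4.07 m/s²

For the block on the incline: the weight component along the slope is m₁g sin 23° = 5.8 × 9.8 × 0.3907 = 22.207 N and the normal force is N = m₁g cos 23° = 52.321 N.
Newton's second law for the block (up-slope positive): T − 22.207 = 5.8 a. For the hanging block (downward positive): 8 × 9.8 − T = 8 a.
Adding the two equations eliminates T: 56.193 = 13.8 a, so a = 4.0720 m/s².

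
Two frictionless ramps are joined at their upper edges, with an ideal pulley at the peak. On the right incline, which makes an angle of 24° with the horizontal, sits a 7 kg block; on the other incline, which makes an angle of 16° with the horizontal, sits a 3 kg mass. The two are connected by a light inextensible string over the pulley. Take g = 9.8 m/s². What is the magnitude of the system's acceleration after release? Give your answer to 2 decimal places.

Resolve each weight along its own incline: the 7 kg mass has component 7 × 9.8 × sin 24° = 27.902 N down its slope, and the 3 kg mass has 3 × 9.8 × sin 16° = 8.104 N down its slope.
The 7 kg side's 27.902 N exceeds the other side's 8.104 N, so that mass slides down and the 3 kg mass slides up. Taking that direction as positive, Newton's second law for the whole system gives 27.902 − 8.104 = (7 + 3) a, so a = 19.798 / 10 = 1.9798 m/s².

1.98 m/s²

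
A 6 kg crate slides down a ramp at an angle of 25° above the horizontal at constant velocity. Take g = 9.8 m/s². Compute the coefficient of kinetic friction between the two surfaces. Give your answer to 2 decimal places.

At constant velocity the net force along the incline is zero: mg sin 25° = μ mg cos 25°.
So μ = tan 25° = 0.4226 / 0.9063 = 0.4663.

0.47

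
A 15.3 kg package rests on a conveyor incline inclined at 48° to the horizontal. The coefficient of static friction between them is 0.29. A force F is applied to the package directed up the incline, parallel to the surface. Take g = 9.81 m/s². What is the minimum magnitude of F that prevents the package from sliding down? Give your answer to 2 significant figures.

The normal force is N = mg cos 48° = 100.432 N. With F at its minimum the package is on the verge of sliding down, so static friction is at its maximum μ_s N = 0.29 × 100.432 = 29.125 N and acts up the slope.
Equilibrium along the incline: F + μ_s N = mg sin 48°, so F = 111.541 − 29.125 = 82.416 N.

82 N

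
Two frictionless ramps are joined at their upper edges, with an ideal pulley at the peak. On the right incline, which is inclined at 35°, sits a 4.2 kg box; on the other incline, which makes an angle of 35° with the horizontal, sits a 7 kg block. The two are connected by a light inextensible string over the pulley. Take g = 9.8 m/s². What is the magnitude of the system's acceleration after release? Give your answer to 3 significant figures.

Resolve each weight along its own incline: the 4.2 kg mass has component 4.2 × 9.8 × sin 35° = 23.608 N down its slope, and the 7 kg mass has 7 × 9.8 × sin 35° = 39.347 N down its slope.
The 7 kg side's 39.347 N exceeds the other side's 23.608 N, so that mass slides down and the 4.2 kg mass slides up. Taking that direction as positive, Newton's second law for the whole system gives 39.347 − 23.608 = (4.2 + 7) a, so a = 15.739 / 11.2 = 1.4053 m/s².

1.41 m/s²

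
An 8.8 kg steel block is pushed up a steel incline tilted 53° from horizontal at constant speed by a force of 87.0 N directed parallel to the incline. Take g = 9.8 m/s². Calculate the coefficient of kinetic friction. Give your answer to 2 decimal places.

At constant speed ΣF = 0 along the incline. The applied 87.0 N acts up the slope; the weight component mg sin 53° = 68.874 N and kinetic friction μN both act down the slope.
So 87.0 = 68.874 + μ × 51.901, giving μ = (87.0 − 68.874) / 51.901 = 0.3492.

0.35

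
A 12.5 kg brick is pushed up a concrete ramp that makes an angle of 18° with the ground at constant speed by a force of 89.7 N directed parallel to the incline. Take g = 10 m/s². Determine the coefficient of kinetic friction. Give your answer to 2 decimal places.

0.43

At constant speed ΣF = 0 along the incline. The applied 89.7 N acts up the slope; the weight component mg sin 18° = 38.627 N and kinetic friction μN both act down the slope.
So 89.7 = 38.627 + μ × 118.882, giving μ = (89.7 − 38.627) / 118.882 = 0.4296.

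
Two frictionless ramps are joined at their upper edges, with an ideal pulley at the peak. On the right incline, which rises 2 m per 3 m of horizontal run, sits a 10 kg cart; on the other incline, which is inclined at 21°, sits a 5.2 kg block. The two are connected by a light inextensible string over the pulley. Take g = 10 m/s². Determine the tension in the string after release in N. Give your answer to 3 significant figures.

31.2 N

Resolve each weight along its own incline: the 10 kg mass has component 10 × 10 × sin 33.69° = 55.470 N down its slope, and the 5.2 kg mass has 5.2 × 10 × sin 21° = 18.635 N down its slope.
The 10 kg side's 55.470 N exceeds the other side's 18.635 N, so that mass slides down and the 5.2 kg mass slides up. Taking that direction as positive, Newton's second law for the whole system gives 55.470 − 18.635 = (10 + 5.2) a, so a = 36.835 / 15.2 = 2.4234 m/s².
For the 5.2 kg mass (up-slope positive): T − 18.635 = 5.2 × 2.4234, so T = 31.237 N.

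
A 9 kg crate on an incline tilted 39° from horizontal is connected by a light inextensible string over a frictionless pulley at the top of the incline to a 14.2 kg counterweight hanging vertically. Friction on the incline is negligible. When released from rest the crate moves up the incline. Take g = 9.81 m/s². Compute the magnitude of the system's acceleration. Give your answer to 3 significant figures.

3.61 m/s²

For the crate on the incline: the weight component along the slope is m₁g sin 39° = 9 × 9.81 × 0.6293 = 55.561 N and the normal force is N = m₁g cos 39° = 68.614 N.
Newton's second law for the crate (up-slope positive): T − 55.561 = 9 a. For the hanging counterweight (downward positive): 14.2 × 9.81 − T = 14.2 a.
Adding the two equations eliminates T: 83.741 = 23.2 a, so a = 3.6095 m/s².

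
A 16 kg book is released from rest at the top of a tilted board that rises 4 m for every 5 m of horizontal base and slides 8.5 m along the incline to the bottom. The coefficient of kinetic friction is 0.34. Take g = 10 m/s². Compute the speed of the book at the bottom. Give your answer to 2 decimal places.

The weight component along the incline is mg sin 38.66° = 99.951 N and the normal force is N = mg cos 38.66° = 124.939 N.
Friction up the slope is f = μN = 0.34 × 124.939 = 42.479 N, so the net downslope force is 99.951 − 42.479 = 57.472 N and a = 57.472 / 16 = 3.5920 m/s².
Starting from rest over a distance of 8.5 m, v² = 2aL = 2 × 3.5920 × 8.5 = 61.0640, so v = 7.8143 m/s.

7.81 m/s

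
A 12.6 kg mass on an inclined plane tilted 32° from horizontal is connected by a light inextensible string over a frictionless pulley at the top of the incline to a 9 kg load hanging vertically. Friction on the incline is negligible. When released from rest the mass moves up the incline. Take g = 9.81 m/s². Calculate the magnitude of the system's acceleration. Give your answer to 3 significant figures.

1.06 m/s²

For the mass on the incline: the weight component along the slope is m₁g sin 32° = 12.6 × 9.81 × 0.5299 = 65.499 N and the normal force is N = m₁g cos 32° = 104.824 N.
Newton's second law for the mass (up-slope positive): T − 65.499 = 12.6 a. For the hanging load (downward positive): 9 × 9.81 − T = 9 a.
Adding the two equations eliminates T: 22.791 = 21.6 a, so a = 1.0551 m/s².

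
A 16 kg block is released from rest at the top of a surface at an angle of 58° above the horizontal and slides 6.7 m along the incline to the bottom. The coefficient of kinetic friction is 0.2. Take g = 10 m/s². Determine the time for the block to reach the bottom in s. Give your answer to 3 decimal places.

1.344 s

The weight component along the incline is mg sin 58° = 135.688 N and the normal force is N = mg cos 58° = 84.787 N.
Friction up the slope is f = μN = 0.2 × 84.787 = 16.957 N, so the net downslope force is 135.688 − 16.957 = 118.731 N and a = 118.731 / 16 = 7.4207 m/s².
Starting from rest, L = ½at², so t = √(2L/a) = √(2 × 6.7 / 7.4207) = 1.3438 s.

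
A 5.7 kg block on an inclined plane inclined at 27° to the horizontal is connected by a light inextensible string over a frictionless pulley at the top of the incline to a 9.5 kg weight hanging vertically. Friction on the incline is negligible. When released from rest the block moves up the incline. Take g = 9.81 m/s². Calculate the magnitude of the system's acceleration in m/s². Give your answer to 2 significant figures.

For the block on the incline: the weight component along the slope is m₁g sin 27° = 5.7 × 9.81 × 0.4540 = 25.386 N and the normal force is N = m₁g cos 27° = 49.822 N.
Newton's second law for the block (up-slope positive): T − 25.386 = 5.7 a. For the hanging weight (downward positive): 9.5 × 9.81 − T = 9.5 a.
Adding the two equations eliminates T: 67.809 = 15.2 a, so a = 4.4611 m/s².

4.5 m/s²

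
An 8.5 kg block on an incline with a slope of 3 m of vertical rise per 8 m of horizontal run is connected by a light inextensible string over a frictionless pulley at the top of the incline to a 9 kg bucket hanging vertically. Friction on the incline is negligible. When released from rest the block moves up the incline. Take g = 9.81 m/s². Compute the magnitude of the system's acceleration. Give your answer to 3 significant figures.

For the block on the incline: the weight component along the slope is m₁g sin 20.56° = 8.5 × 9.81 × 0.3511 = 29.276 N and the normal force is N = m₁g cos 20.56° = 78.076 N.
Newton's second law for the block (up-slope positive): T − 29.276 = 8.5 a. For the hanging bucket (downward positive): 9 × 9.81 − T = 9 a.
Adding the two equations eliminates T: 59.014 = 17.5 a, so a = 3.3722 m/s².

3.37 m/s²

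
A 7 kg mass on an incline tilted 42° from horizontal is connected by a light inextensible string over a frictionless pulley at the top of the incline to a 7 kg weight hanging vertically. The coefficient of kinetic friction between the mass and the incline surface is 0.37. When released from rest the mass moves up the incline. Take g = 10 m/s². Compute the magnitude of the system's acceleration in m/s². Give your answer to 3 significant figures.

For the mass on the incline: the weight component along the slope is m₁g sin 42° = 7 × 10 × 0.6691 = 46.837 N and the normal force is N = m₁g cos 42° = 52.020 N.
Kinetic friction opposes the mass's motion up the incline: f = μN = 0.37 × 52.020 = 19.247 N acting down the slope.
Newton's second law for the mass (up-slope positive): T − 46.837 − 19.247 = 7 a. For the hanging weight (downward positive): 7 × 10 − T = 7 a.
Adding the two equations eliminates T: 3.916 = 14 a, so a = 0.2797 m/s².

0.280 m/s²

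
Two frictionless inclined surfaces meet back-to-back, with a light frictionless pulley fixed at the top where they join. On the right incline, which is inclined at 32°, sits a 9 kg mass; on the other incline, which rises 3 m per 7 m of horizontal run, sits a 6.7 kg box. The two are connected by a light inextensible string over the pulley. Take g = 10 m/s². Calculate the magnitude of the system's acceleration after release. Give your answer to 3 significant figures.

1.36 m/s²

Resolve each weight along its own incline: the 9 kg mass has component 9 × 10 × sin 32° = 47.693 N down its slope, and the 6.7 kg mass has 6.7 × 10 × sin 23.20° = 26.393 N down its slope.
The 9 kg side's 47.693 N exceeds the other side's 26.393 N, so that mass slides down and the 6.7 kg mass slides up. Taking that direction as positive, Newton's second law for the whole system gives 47.693 − 26.393 = (9 + 6.7) a, so a = 21.300 / 15.7 = 1.3567 m/s².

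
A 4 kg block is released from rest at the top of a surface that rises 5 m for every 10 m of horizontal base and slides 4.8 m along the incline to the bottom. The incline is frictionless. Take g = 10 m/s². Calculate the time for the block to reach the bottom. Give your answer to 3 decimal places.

The weight component along the incline is mg sin 26.57° = 17.889 N and the normal force is N = mg cos 26.57° = 35.777 N.
With no friction, a = g sin 26.57° = 4.4721 m/s².
Starting from rest, L = ½at², so t = √(2L/a) = √(2 × 4.8 / 4.4721) = 1.4651 s.

1.465 s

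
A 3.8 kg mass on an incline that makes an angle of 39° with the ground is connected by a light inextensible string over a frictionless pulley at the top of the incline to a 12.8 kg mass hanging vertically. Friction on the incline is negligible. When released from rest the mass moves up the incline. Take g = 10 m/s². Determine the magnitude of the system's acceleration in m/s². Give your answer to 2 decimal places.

6.27 m/s²

For the mass on the incline: the weight component along the slope is m₁g sin 39° = 3.8 × 10 × 0.6293 = 23.913 N and the normal force is N = m₁g cos 39° = 29.532 N.
Newton's second law for the mass (up-slope positive): T − 23.913 = 3.8 a. For the hanging mass (downward positive): 12.8 × 10 − T = 12.8 a.
Adding the two equations eliminates T: 104.087 = 16.6 a, so a = 6.2703 m/s².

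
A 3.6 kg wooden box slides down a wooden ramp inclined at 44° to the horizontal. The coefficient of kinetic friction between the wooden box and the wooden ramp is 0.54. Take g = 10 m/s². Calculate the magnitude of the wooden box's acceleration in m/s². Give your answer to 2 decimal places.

3.06 m/s²

Resolving the weight along the incline: the component pulling the wooden box down the slope is mg sin 44° = 3.6 × 10 × 0.6947 = 25.009 N, and the normal force is N = mg cos 44° = 3.6 × 10 × 0.7193 = 25.895 N.
Kinetic friction acts up the slope with magnitude f = μN = 0.54 × 25.895 = 13.983 N.
Net force along the incline is 25.009 − 13.983 = 11.026 N, so a = 11.026 / 3.6 = 3.0628 m/s².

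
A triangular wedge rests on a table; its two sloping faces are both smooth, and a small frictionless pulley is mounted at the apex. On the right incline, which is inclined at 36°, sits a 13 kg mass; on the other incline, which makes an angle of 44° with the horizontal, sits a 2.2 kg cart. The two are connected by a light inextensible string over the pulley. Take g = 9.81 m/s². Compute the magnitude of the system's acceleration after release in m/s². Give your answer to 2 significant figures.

Resolve each weight along its own incline: the 13 kg mass has component 13 × 9.81 × sin 36° = 74.960 N down its slope, and the 2.2 kg mass has 2.2 × 9.81 × sin 44° = 14.992 N down its slope.
The 13 kg side's 74.960 N exceeds the other side's 14.992 N, so that mass slides down and the 2.2 kg mass slides up. Taking that direction as positive, Newton's second law for the whole system gives 74.960 − 14.992 = (13 + 2.2) a, so a = 59.968 / 15.2 = 3.9453 m/s².

3.9 m/s²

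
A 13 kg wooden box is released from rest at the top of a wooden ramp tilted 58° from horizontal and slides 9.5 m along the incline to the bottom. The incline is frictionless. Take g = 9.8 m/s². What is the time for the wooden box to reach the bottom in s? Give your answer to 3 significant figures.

The weight component along the incline is mg sin 58° = 108.041 N and the normal force is N = mg cos 58° = 67.512 N.
With no friction, a = g sin 58° = 8.3109 m/s².
Starting from rest, L = ½at², so t = √(2L/a) = √(2 × 9.5 / 8.3109) = 1.5120 s.

1.51 s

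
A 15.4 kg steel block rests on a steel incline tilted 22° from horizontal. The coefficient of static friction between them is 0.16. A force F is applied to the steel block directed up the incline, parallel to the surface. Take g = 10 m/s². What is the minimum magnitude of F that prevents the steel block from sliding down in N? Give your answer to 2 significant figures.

35 N

The normal force is N = mg cos 22° = 142.786 N. With F at its minimum the steel block is on the verge of sliding down, so static friction is at its maximum μ_s N = 0.16 × 142.786 = 22.846 N and acts up the slope.
Equilibrium along the incline: F + μ_s N = mg sin 22°, so F = 57.689 − 22.846 = 34.843 N.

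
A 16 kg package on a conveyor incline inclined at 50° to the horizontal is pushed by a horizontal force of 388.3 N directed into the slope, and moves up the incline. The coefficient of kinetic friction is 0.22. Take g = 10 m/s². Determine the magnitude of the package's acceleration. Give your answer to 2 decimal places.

The horizontal push has components F cos 50° = 388.3 × 0.6428 = 249.599 N up the incline and F sin 50° = 388.3 × 0.7660 = 297.438 N pressing into the surface.
The normal force is therefore N = mg cos 50° + F sin 50° = 102.848 + 297.438 = 400.286 N, and kinetic friction down the slope is μN = 0.22 × 400.286 = 88.063 N.
Along the incline: F cos 50° − mg sin 50° − μN = ma, so 249.599 − 122.560 − 88.063 = 16 a, giving a = 2.4360 m/s².

2.44 m/s²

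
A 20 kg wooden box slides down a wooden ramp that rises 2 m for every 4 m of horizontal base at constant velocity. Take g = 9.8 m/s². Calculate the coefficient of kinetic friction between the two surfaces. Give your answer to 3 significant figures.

At constant velocity the net force along the incline is zero: mg sin 26.57° = μ mg cos 26.57°.
So μ = tan 26.57° = 0.4472 / 0.8944 = 0.5000.

0.500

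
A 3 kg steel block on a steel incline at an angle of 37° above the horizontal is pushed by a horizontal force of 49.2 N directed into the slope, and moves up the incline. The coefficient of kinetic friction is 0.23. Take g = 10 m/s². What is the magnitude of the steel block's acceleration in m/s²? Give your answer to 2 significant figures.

3.0 m/s²

The horizontal push has components F cos 37° = 49.2 × 0.7986 = 39.291 N up the incline and F sin 37° = 49.2 × 0.6018 = 29.609 N pressing into the surface.
The normal force is therefore N = mg cos 37° + F sin 37° = 23.958 + 29.609 = 53.567 N, and kinetic friction down the slope is μN = 0.23 × 53.567 = 12.320 N.
Along the incline: F cos 37° − mg sin 37° − μN = ma, so 39.291 − 18.054 − 12.320 = 3 a, giving a = 2.9723 m/s².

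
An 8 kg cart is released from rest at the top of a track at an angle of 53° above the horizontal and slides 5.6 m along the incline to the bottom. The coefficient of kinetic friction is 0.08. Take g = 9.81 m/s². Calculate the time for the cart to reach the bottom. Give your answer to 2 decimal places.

1.23 s

The weight component along the incline is mg sin 53° = 62.677 N and the normal force is N = mg cos 53° = 47.230 N.
Friction up the slope is f = μN = 0.08 × 47.230 = 3.778 N, so the net downslope force is 62.677 − 3.778 = 58.899 N and a = 58.899 / 8 = 7.3624 m/s².
Starting from rest, L = ½at², so t = √(2L/a) = √(2 × 5.6 / 7.3624) = 1.2334 s.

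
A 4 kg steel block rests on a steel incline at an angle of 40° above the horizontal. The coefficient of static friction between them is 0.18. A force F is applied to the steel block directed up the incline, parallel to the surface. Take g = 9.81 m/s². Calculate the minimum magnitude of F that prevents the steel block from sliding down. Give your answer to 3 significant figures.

19.8 N

The normal force is N = mg cos 40° = 30.060 N. With F at its minimum the steel block is on the verge of sliding down, so static friction is at its maximum μ_s N = 0.18 × 30.060 = 5.411 N and acts up the slope.
Equilibrium along the incline: F + μ_s N = mg sin 40°, so F = 25.223 − 5.411 = 19.812 N.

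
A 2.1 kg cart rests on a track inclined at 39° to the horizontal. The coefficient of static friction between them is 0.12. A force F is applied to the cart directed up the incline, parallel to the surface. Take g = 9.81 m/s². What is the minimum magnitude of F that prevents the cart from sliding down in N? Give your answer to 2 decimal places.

11.04 N

The normal force is N = mg cos 39° = 16.010 N. With F at its minimum the cart is on the verge of sliding down, so static friction is at its maximum μ_s N = 0.12 × 16.010 = 1.921 N and acts up the slope.
Equilibrium along the incline: F + μ_s N = mg sin 39°, so F = 12.965 − 1.921 = 11.044 N.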